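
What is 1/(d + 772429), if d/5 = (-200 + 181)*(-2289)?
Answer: 1/989884 ≈ 1.0102e-6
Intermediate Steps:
d = 217455 (d = 5*((-200 + 181)*(-2289)) = 5*(-19*(-2289)) = 5*43491 = 217455)
1/(d + 772429) = 1/(217455 + 772429) = 1/989884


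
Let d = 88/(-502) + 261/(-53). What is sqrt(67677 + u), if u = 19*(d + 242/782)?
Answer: sqrt(1828560492328469883)/5201473 ≈ 259.97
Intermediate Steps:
d = -67843/13303 (d = 88*(-1/502) + 261*(-1/53) = -44/251 - 261/53 = -67843/13303 ≈ -5.0998)
u = -473422050/5201473 (u = 19*(-67843/13303 + 242/782) = 19*(-67843/13303 + 242*(1/782)) = 19*(-67843/13303 + 121/391) = 19*(-24916950/5201473) = -473422050/5201473 ≈ -91.017)
sqrt(67677 + u) = sqrt(67677 - 473422050/5201473) = sqrt(351546666171/5201473) = sqrt(1828560492328469883)/5201473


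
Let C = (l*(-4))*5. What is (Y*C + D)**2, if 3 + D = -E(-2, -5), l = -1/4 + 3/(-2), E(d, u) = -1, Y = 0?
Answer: 4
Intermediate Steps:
l = -7/4 (l = -1*1/4 + 3*(-1/2) = -1/4 - 3/2 = -7/4 ≈ -1.7500)
D = -2 (D = -3 - 1*(-1) = -3 + 1 = -2)
C = 35 (C = -7/4*(-4)*5 = 7*5 = 35)
(Y*C + D)**2 = (0*35 - 2)**2 = (0 - 2)**2 = (-2)**2 = 4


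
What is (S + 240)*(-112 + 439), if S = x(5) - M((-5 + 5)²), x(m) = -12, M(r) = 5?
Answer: 72921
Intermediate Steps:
S = -17 (S = -12 - 1*5 = -12 - 5 = -17)
(S + 240)*(-112 + 439) = (-17 + 240)*(-112 + 439) = 223*327 = 72921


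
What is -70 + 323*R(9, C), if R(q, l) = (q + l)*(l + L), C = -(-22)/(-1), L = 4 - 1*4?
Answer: 92308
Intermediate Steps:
L = 0 (L = 4 - 4 = 0)
C = -22 (C = -(-22)*(-1) = -1*22 = -22)
R(q, l) = l*(l + q) (R(q, l) = (q + l)*(l + 0) = (l + q)*l = l*(l + q))
-70 + 323*R(9, C) = -70 + 323*(-22*(-22 + 9)) = -70 + 323*(-22*(-13)) = -70 + 323*286 = -70 + 92378 = 92308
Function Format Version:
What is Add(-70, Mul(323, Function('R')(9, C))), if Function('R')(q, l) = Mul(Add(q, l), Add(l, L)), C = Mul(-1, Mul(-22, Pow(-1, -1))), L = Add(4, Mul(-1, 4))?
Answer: 92308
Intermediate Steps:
L = 0 (L = Add(4, -4) = 0)
C = -22 (C = Mul(-1, Mul(-22, -1)) = Mul(-1, 22) = -22)
Function('R')(q, l) = Mul(l, Add(l, q)) (Function('R')(q, l) = Mul(Add(q, l), Add(l, 0)) = Mul(Add(l, q), l) = Mul(l, Add(l, q)))
Add(-70, Mul(323, Function('R')(9, C))) = Add(-70, Mul(323, Mul(-22, Add(-22, 9)))) = Add(-70, Mul(323, Mul(-22, -13))) = Add(-70, Mul(323, 286)) = Add(-70, 92378) = 92308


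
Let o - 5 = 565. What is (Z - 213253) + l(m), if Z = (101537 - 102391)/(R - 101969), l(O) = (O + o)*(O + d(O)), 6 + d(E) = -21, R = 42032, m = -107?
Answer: -16500355561/59937 ≈ -2.7530e+5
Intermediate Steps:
d(E) = -27 (d(E) = -6 - 21 = -27)
o = 570 (o = 5 + 565 = 570)
l(O) = (-27 + O)*(570 + O) (l(O) = (O + 570)*(O - 27) = (570 + O)*(-27 + O) = (-27 + O)*(570 + O))
Z = 854/59937 (Z = (101537 - 102391)/(42032 - 101969) = -854/(-59937) = -854*(-1/59937) = 854/59937 ≈ 0.014248)
(Z - 213253) + l(m) = (854/59937 - 213253) + (-15390 + (-107)² + 543*(-107)) = -12781744207/59937 + (-15390 + 11449 - 58101) = -12781744207/59937 - 62042 = -16500355561/59937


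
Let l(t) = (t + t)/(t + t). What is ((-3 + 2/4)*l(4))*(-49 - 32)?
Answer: 405/2 ≈ 202.50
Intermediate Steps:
l(t) = 1 (l(t) = (2*t)/((2*t)) = (2*t)*(1/(2*t)) = 1)
((-3 + 2/4)*l(4))*(-49 - 32) = ((-3 + 2/4)*1)*(-49 - 32) = ((-3 + 2*(¼))*1)*(-81) = ((-3 + ½)*1)*(-81) = -5/2*1*(-81) = -5/2*(-81) = 405/2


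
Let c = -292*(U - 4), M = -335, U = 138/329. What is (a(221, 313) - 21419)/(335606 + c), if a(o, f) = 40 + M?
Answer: -1190651/18459725 ≈ -0.064500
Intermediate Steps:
U = 138/329 (U = 138*(1/329) = 138/329 ≈ 0.41945)
a(o, f) = -295 (a(o, f) = 40 - 335 = -295)
c = 343976/329 (c = -292*(138/329 - 4) = -292*(-1178/329) = 343976/329 ≈ 1045.5)
(a(221, 313) - 21419)/(335606 + c) = (-295 - 21419)/(335606 + 343976/329) = -21714/110758350/329 = -21714*329/110758350 = -1190651/18459725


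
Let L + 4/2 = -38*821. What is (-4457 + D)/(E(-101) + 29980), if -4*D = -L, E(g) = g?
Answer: -12257/29879 ≈ -0.41022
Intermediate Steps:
L = -31200 (L = -2 - 38*821 = -2 - 31198 = -31200)
D = -7800 (D = -(-1)*(-31200)/4 = -¼*31200 = -7800)
(-4457 + D)/(E(-101) + 29980) = (-4457 - 7800)/(-101 + 29980) = -12257/29879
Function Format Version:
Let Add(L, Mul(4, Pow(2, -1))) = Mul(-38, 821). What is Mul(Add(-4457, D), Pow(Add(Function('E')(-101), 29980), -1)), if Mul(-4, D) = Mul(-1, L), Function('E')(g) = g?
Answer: Rational(-12257, 29879) ≈ -0.41022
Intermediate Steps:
L = -31200 (L = Add(-2, Mul(-38, 821)) = Add(-2, -31198) = -31200)
D = -7800 (D = Mul(Rational(-1, 4), Mul(-1, -31200)) = Mul(Rational(-1, 4), 31200) = -7800)
Mul(Add(-4457, D), Pow(Add(Function('E')(-101), 29980), -1)) = Mul(Add(-4457, -7800), Pow(Add(-101, 29980), -1)) = Mul(-12257, Pow(29879, -1)) = Mul(-12257, Rational(1, 29879)) = Rational(-12257, 29879)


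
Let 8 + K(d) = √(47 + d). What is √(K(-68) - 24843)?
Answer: √(-24851 + I*√21) ≈ 0.015 + 157.64*I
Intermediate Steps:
K(d) = -8 + √(47 + d)
√(K(-68) - 24843) = √((-8 + √(47 - 68)) - 24843) = √((-8 + √(-21)) - 24843) = √((-8 + I*√21) - 24843) = √(-24851 + I*√21)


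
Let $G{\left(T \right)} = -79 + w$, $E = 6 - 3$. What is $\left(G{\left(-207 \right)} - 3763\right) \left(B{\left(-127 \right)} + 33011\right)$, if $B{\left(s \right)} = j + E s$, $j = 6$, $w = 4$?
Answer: $-125256968$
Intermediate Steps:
$E = 3$ ($E = 6 - 3 = 3$)
$G{\left(T \right)} = -75$ ($G{\left(T \right)} = -79 + 4 = -75$)
$B{\left(s \right)} = 6 + 3 s$
$\left(G{\left(-207 \right)} - 3763\right) \left(B{\left(-127 \right)} + 33011\right) = \left(-75 - 3763\right) \left(\left(6 + 3 \left(-127\right)\right) + 33011\right) = - 3838 \left(\left(6 - 381\right) + 33011\right) = - 3838 \left(-375 + 33011\right) = \left(-3838\right) 32636 = -125256968$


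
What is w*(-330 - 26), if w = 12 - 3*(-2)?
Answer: -6408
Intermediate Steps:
w = 18 (w = 12 + 6 = 18)
w*(-330 - 26) = 18*(-330 - 26) = 18*(-356) = -6408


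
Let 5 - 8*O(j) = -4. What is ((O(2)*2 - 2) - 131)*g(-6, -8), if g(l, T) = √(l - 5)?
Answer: -523*I*√11/4 ≈ -433.65*I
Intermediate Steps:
g(l, T) = √(-5 + l)
O(j) = 9/8 (O(j) = 5/8 - ⅛*(-4) = 5/8 + ½ = 9/8)
((O(2)*2 - 2) - 131)*g(-6, -8) = (((9/8)*2 - 2) - 131)*√(-5 - 6) = ((9/4 - 2) - 131)*√(-11) = (¼ - 131)*(I*√11) = -523*I*√11/4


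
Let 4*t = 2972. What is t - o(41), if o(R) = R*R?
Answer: -938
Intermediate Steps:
o(R) = R²
t = 743 (t = (¼)*2972 = 743)
t - o(41) = 743 - 1*41² = 743 - 1*1681 = 743 - 1681 = -938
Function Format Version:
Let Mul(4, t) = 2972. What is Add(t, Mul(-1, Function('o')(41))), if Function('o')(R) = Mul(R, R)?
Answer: -938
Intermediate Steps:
Function('o')(R) = Pow(R, 2)
t = 743 (t = Mul(Rational(1, 4), 2972) = 743)
Add(t, Mul(-1, Function('o')(41))) = Add(743, Mul(-1, Pow(41, 2))) = Add(743, Mul(-1, 1681)) = Add(743, -1681) = -938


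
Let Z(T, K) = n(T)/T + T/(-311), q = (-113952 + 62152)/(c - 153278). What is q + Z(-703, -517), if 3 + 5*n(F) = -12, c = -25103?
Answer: 14235587786/5571424739 ≈ 2.5551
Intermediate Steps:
n(F) = -3 (n(F) = -3/5 + (1/5)*(-12) = -3/5 - 12/5 = -3)
q = 7400/25483 (q = (-113952 + 62152)/(-25103 - 153278) = -51800/(-178381) = -51800*(-1/178381) = 7400/25483 ≈ 0.29039)
Z(T, K) = -3/T - T/311 (Z(T, K) = -3/T + T/(-311) = -3/T + T*(-1/311) = -3/T - T/311)
q + Z(-703, -517) = 7400/25483 + (-3/(-703) - 1/311*(-703)) = 7400/25483 + (-3*(-1/703) + 703/311) = 7400/25483 + (3/703 + 703/311) = 7400/25483 + 495142/218633 = 14235587786/5571424739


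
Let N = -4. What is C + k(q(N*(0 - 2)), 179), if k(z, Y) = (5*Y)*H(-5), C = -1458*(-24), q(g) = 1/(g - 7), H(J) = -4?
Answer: 31412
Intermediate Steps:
q(g) = 1/(-7 + g)
C = 34992
k(z, Y) = -20*Y (k(z, Y) = (5*Y)*(-4) = -20*Y)
C + k(q(N*(0 - 2)), 179) = 34992 - 20*179 = 34992 - 3580 = 31412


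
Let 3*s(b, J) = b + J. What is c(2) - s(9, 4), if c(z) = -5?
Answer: -28/3 ≈ -9.3333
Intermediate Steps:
s(b, J) = J/3 + b/3 (s(b, J) = (b + J)/3 = (J + b)/3 = J/3 + b/3)
c(2) - s(9, 4) = -5 - ((⅓)*4 + (⅓)*9) = -5 - (4/3 + 3) = -5 - 1*13/3 = -5 - 13/3 = -28/3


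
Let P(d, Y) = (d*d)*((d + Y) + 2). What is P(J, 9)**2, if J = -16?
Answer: 1638400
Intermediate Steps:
P(d, Y) = d**2*(2 + Y + d) (P(d, Y) = d**2*((Y + d) + 2) = d**2*(2 + Y + d))
P(J, 9)**2 = ((-16)**2*(2 + 9 - 16))**2 = (256*(-5))**2 = (-1280)**2 = 1638400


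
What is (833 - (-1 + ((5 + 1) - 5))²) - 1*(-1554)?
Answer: 2387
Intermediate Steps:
(833 - (-1 + ((5 + 1) - 5))²) - 1*(-1554) = (833 - (-1 + (6 - 5))²) + 1554 = (833 - (-1 + 1)²) + 1554 = (833 - 1*0²) + 1554 = (833 - 1*0) + 1554 = (833 + 0) + 1554 = 833 + 1554 = 2387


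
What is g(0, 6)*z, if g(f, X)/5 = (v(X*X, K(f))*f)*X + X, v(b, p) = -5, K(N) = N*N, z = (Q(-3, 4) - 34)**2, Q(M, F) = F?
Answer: 27000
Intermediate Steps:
z = 900 (z = (4 - 34)**2 = (-30)**2 = 900)
K(N) = N**2
g(f, X) = 5*X - 25*X*f (g(f, X) = 5*((-5*f)*X + X) = 5*(-5*X*f + X) = 5*(X - 5*X*f) = 5*X - 25*X*f)
g(0, 6)*z = (5*6*(1 - 5*0))*900 = (5*6*(1 + 0))*900 = (5*6*1)*900 = 30*900 = 27000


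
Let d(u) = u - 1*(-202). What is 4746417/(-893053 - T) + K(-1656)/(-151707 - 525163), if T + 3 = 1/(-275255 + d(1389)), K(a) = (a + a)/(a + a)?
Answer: -293067522681255253/55141357865715710 ≈ -5.3148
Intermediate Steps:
d(u) = 202 + u (d(u) = u + 202 = 202 + u)
K(a) = 1 (K(a) = (2*a)/((2*a)) = (2*a)*(1/(2*a)) = 1)
T = -820993/273664 (T = -3 + 1/(-275255 + (202 + 1389)) = -3 + 1/(-275255 + 1591) = -3 + 1/(-273664) = -3 - 1/273664 = -820993/273664 ≈ -3.0000)
4746417/(-893053 - T) + K(-1656)/(-151707 - 525163) = 4746417/(-893053 - 1*(-820993/273664)) + 1/(-151707 - 525163) = 4746417/(-893053 + 820993/273664) + 1/(-676870) = 4746417/(-244395635199/273664) + 1*(-1/676870) = 4746417*(-273664/244395635199) - 1/676870 = -432974487296/81465211733 - 1/676870 = -293067522681255253/55141357865715710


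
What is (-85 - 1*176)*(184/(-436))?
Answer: 12006/109 ≈ 110.15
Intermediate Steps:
(-85 - 1*176)*(184/(-436)) = (-85 - 176)*(184*(-1/436)) = -261*(-46/109) = 12006/109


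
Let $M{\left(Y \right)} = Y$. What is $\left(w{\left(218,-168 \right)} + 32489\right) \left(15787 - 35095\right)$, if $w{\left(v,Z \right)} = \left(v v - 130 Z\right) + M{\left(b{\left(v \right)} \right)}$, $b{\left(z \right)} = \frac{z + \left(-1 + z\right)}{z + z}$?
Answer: $- \frac{214359071661}{109} \approx -1.9666 \cdot 10^{9}$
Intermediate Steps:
$b{\left(z \right)} = \frac{-1 + 2 z}{2 z}$
$w{\left(v,Z \right)} = v^{2} - 130 Z + \frac{- \frac{1}{2} + v}{v}$ ($w{\left(v,Z \right)} = \left(v v - 130 Z\right) + \frac{- \frac{1}{2} + v}{v} = \left(v^{2} - 130 Z\right) + \frac{- \frac{1}{2} + v}{v} = v^{2} - 130 Z + \frac{- \frac{1}{2} + v}{v}$)
$\left(w{\left(218,-168 \right)} + 32489\right) \left(15787 - 35095\right) = \left(\left(1 + 218^{2} - -21840 - \frac{1}{2 \cdot 218}\right) + 32489\right) \left(15787 - 35095\right) = \left(\left(1 + 47524 + 21840 - \frac{1}{436}\right) + 32489\right) \left(-19308\right) = \left(\frac{30243139}{436} + 32489\right) \left(-19308\right) = \frac{44408343}{436} \left(-19308\right) = - \frac{214359071661}{109}$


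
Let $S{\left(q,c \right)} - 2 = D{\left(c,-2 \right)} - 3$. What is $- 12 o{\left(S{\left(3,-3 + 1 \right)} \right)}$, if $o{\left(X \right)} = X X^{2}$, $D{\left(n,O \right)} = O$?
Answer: $324$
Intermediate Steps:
$S{\left(q,c \right)} = -3$ ($S{\left(q,c \right)} = 2 - 5 = -3$)
$o{\left(X \right)} = X^{3}$
$- 12 o{\left(S{\left(3,-3 + 1 \right)} \right)} = - 12 \left(-3\right)^{3} = \left(-12\right) \left(-27\right) = 324$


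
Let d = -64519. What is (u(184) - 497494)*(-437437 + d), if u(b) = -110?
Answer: 249775313424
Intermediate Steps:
(u(184) - 497494)*(-437437 + d) = (-110 - 497494)*(-437437 - 64519) = -497604*(-501956) = 249775313424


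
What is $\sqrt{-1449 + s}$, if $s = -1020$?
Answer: $i \sqrt{2469} \approx 49.689 i$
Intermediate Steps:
$\sqrt{-1449 + s} = \sqrt{-1449 - 1020} = \sqrt{-2469} = i \sqrt{2469}$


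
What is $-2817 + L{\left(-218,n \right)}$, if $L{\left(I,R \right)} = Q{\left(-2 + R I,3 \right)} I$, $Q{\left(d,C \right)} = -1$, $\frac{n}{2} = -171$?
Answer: $-2599$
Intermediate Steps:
$n = -342$ ($n = 2 \left(-171\right) = -342$)
$L{\left(I,R \right)} = - I$
$-2817 + L{\left(-218,n \right)} = -2817 - -218 = -2817 + 218 = -2599$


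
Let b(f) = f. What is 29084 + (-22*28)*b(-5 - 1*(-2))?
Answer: 30932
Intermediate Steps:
29084 + (-22*28)*b(-5 - 1*(-2)) = 29084 + (-22*28)*(-5 - 1*(-2)) = 29084 - 616*(-5 + 2) = 29084 - 616*(-3) = 29084 + 1848 = 30932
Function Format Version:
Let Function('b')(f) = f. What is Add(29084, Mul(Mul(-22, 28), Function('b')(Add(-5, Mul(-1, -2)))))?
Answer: 30932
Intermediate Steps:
Add(29084, Mul(Mul(-22, 28), Function('b')(Add(-5, Mul(-1, -2))))) = Add(29084, Mul(Mul(-22, 28), Add(-5, Mul(-1, -2)))) = Add(29084, Mul(-616, Add(-5, 2))) = Add(29084, Mul(-616, -3)) = Add(29084, 1848) = 30932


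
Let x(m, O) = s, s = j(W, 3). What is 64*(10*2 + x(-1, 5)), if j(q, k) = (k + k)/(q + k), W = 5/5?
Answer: 1376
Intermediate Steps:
W = 1 (W = 5*(⅕) = 1)
j(q, k) = 2*k/(k + q) (j(q, k) = (2*k)/(k + q) = 2*k/(k + q))
s = 3/2 (s = 2*3/(3 + 1) = 2*3/4 = 2*3*(¼) = 3/2 ≈ 1.5000)
x(m, O) = 3/2
64*(10*2 + x(-1, 5)) = 64*(10*2 + 3/2) = 64*(20 + 3/2) = 64*(43/2) = 1376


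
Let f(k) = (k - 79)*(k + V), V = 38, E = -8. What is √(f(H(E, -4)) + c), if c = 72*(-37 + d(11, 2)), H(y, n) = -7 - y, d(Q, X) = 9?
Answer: 3*I*√562 ≈ 71.12*I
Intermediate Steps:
c = -2016 (c = 72*(-37 + 9) = 72*(-28) = -2016)
f(k) = (-79 + k)*(38 + k) (f(k) = (k - 79)*(k + 38) = (-79 + k)*(38 + k))
√(f(H(E, -4)) + c) = √((-3002 + (-7 - 1*(-8))² - 41*(-7 - 1*(-8))) - 2016) = √((-3002 + (-7 + 8)² - 41*(-7 + 8)) - 2016) = √((-3002 + 1² - 41*1) - 2016) = √((-3002 + 1 - 41) - 2016) = √(-3042 - 2016) = √(-5058) = 3*I*√562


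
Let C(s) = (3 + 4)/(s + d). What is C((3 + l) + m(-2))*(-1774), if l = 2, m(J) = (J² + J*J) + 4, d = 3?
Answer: -6209/10 ≈ -620.90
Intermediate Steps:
m(J) = 4 + 2*J² (m(J) = (J² + J²) + 4 = 2*J² + 4 = 4 + 2*J²)
C(s) = 7/(3 + s) (C(s) = (3 + 4)/(s + 3) = 7/(3 + s))
C((3 + l) + m(-2))*(-1774) = (7/(3 + ((3 + 2) + (4 + 2*(-2)²))))*(-1774) = (7/(3 + (5 + (4 + 2*4))))*(-1774) = (7/(3 + (5 + (4 + 8))))*(-1774) = (7/(3 + (5 + 12)))*(-1774) = (7/(3 + 17))*(-1774) = (7/20)*(-1774) = -6209/10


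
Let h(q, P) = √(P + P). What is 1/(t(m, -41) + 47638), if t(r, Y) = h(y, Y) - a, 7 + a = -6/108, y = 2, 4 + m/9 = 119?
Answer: 15436998/735496653889 - 324*I*√82/735496653889 ≈ 2.0989e-5 - 3.9891e-9*I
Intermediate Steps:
m = 1035 (m = -36 + 9*119 = -36 + 1071 = 1035)
h(q, P) = √2*√P (h(q, P) = √(2*P) = √2*√P)
a = -127/18 (a = -7 - 6/108 = -7 - 6*1/108 = -7 - 1/18 = -127/18 ≈ -7.0556)
t(r, Y) = 127/18 + √2*√Y (t(r, Y) = √2*√Y - 1*(-127/18) = √2*√Y + 127/18 = 127/18 + √2*√Y)
1/(t(m, -41) + 47638) = 1/((127/18 + √2*√(-41)) + 47638) = 1/((127/18 + √2*(I*√41)) + 47638) = 1/((127/18 + I*√82) + 47638) = 1/(857611/18 + I*√82)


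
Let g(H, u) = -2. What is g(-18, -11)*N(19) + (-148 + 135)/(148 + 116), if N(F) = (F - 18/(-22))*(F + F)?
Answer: -397645/264 ≈ -1506.2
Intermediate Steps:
N(F) = 2*F*(9/11 + F) (N(F) = (F - 18*(-1/22))*(2*F) = (F + 9/11)*(2*F) = (9/11 + F)*(2*F) = 2*F*(9/11 + F))
g(-18, -11)*N(19) + (-148 + 135)/(148 + 116) = -4*19*(9 + 11*19)/11 + (-148 + 135)/(148 + 116) = -4*19*(9 + 209)/11 - 13/264 = -4*19*218/11 - 13*1/264 = -2*8284/11 - 13/264 = -16568/11 - 13/264 = -397645/264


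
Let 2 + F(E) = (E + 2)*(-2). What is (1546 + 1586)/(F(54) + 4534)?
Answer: 783/1105 ≈ 0.70860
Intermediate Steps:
F(E) = -6 - 2*E (F(E) = -2 + (E + 2)*(-2) = -2 + (2 + E)*(-2) = -2 + (-4 - 2*E) = -6 - 2*E)
(1546 + 1586)/(F(54) + 4534) = (1546 + 1586)/((-6 - 2*54) + 4534) = 3132/((-6 - 108) + 4534) = 3132/(-114 + 4534) = 3132/4420 = 3132*(1/4420) = 783/1105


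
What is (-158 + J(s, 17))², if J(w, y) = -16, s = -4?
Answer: 30276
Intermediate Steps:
(-158 + J(s, 17))² = (-158 - 16)² = (-174)² = 30276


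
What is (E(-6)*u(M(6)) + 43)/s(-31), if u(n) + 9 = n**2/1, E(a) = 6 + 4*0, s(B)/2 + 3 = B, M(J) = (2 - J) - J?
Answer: -589/68 ≈ -8.6618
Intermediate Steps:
M(J) = 2 - 2*J
s(B) = -6 + 2*B
E(a) = 6 (E(a) = 6 + 0 = 6)
u(n) = -9 + n**2 (u(n) = -9 + n**2/1 = -9 + 1*n**2 = -9 + n**2)
(E(-6)*u(M(6)) + 43)/s(-31) = (6*(-9 + (2 - 2*6)**2) + 43)/(-6 + 2*(-31)) = (6*(-9 + (2 - 12)**2) + 43)/(-6 - 62) = (6*(-9 + (-10)**2) + 43)/(-68) = (6*(-9 + 100) + 43)*(-1/68) = (6*91 + 43)*(-1/68) = (546 + 43)*(-1/68) = 589*(-1/68) = -589/68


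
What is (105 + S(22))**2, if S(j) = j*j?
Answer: 346921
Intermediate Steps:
S(j) = j**2
(105 + S(22))**2 = (105 + 22**2)**2 = (105 + 484)**2 = 589**2 = 346921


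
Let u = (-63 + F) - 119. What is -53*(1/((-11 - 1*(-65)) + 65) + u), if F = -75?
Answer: 1620846/119 ≈ 13621.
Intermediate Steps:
u = -257 (u = (-63 - 75) - 119 = -138 - 119 = -257)
-53*(1/((-11 - 1*(-65)) + 65) + u) = -53*(1/((-11 - 1*(-65)) + 65) - 257) = -53*(1/((-11 + 65) + 65) - 257) = -53*(1/(54 + 65) - 257) = -53*(1/119 - 257) = -53*(-30582/119) = 1620846/119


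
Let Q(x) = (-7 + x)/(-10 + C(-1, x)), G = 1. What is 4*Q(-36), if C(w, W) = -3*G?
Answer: 172/13 ≈ 13.231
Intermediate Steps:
C(w, W) = -3 (C(w, W) = -3*1 = -3)
Q(x) = 7/13 - x/13 (Q(x) = (-7 + x)/(-10 - 3) = (-7 + x)/(-13) = (-7 + x)*(-1/13) = 7/13 - x/13)
4*Q(-36) = 4*(7/13 - 1/13*(-36)) = 4*(7/13 + 36/13) = 4*(43/13) = 172/13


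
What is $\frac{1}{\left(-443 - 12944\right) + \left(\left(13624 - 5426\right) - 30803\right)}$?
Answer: $- \frac{1}{35992} \approx -2.7784 \cdot 10^{-5}$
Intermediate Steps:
$\frac{1}{\left(-443 - 12944\right) + \left(\left(13624 - 5426\right) - 30803\right)} = \frac{1}{\left(-443 - 12944\right) + \left(8198 - 30803\right)} = \frac{1}{-13387 - 22605} = \frac{1}{-35992} = - \frac{1}{35992}$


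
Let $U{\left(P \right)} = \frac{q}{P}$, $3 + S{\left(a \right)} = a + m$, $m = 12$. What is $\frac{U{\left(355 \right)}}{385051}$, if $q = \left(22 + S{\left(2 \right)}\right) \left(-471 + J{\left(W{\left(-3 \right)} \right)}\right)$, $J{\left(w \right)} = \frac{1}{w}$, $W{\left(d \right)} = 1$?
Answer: $- \frac{3102}{27338621} \approx -0.00011347$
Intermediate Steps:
$S{\left(a \right)} = 9 + a$ ($S{\left(a \right)} = -3 + \left(a + 12\right) = -3 + \left(12 + a\right) = 9 + a$)
$q = -15510$ ($q = \left(22 + \left(9 + 2\right)\right) \left(-471 + 1^{-1}\right) = \left(22 + 11\right) \left(-471 + 1\right) = 33 \left(-470\right) = -15510$)
$U{\left(P \right)} = - \frac{15510}{P}$
$\frac{U{\left(355 \right)}}{385051} = \frac{\left(-15510\right) \frac{1}{355}}{385051} = \left(-15510\right) \frac{1}{355} \cdot \frac{1}{385051} = \left(- \frac{3102}{71}\right) \frac{1}{385051} = - \frac{3102}{27338621}$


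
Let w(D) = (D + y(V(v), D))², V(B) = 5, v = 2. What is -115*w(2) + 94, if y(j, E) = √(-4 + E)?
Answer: -136 - 460*I*√2 ≈ -136.0 - 650.54*I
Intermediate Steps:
w(D) = (D + √(-4 + D))²
-115*w(2) + 94 = -115*(2 + √(-4 + 2))² + 94 = -115*(2 + √(-2))² + 94 = -115*(2 + I*√2)² + 94 = 94 - 115*(2 + I*√2)²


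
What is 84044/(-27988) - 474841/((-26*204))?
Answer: 3211020133/37112088 ≈ 86.522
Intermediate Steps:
84044/(-27988) - 474841/((-26*204)) = 84044*(-1/27988) - 474841/(-5304) = -21011/6997 - 474841*(-1/5304) = -21011/6997 + 474841/5304 = 3211020133/37112088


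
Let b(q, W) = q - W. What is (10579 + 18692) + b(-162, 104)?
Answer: 29005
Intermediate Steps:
(10579 + 18692) + b(-162, 104) = (10579 + 18692) + (-162 - 1*104) = 29271 + (-162 - 104) = 29271 - 266 = 29005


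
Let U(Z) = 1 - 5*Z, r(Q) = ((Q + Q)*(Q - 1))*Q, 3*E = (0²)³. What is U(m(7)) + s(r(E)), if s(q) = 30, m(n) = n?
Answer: -4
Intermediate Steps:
E = 0 (E = (0²)³/3 = (⅓)*0³ = (⅓)*0 = 0)
r(Q) = 2*Q²*(-1 + Q) (r(Q) = ((2*Q)*(-1 + Q))*Q = (2*Q*(-1 + Q))*Q = 2*Q²*(-1 + Q))
U(m(7)) + s(r(E)) = (1 - 5*7) + 30 = (1 - 35) + 30 = -34 + 30 = -4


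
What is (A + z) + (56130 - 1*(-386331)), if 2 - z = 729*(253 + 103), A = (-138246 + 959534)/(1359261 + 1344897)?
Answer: 247348390825/1352079 ≈ 1.8294e+5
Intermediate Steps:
A = 410644/1352079 (A = 821288/2704158 = 821288*(1/2704158) = 410644/1352079 ≈ 0.30371)
z = -259522 (z = 2 - 729*(253 + 103) = 2 - 729*356 = 2 - 1*259524 = 2 - 259524 = -259522)
(A + z) + (56130 - 1*(-386331)) = (410644/1352079 - 259522) + (56130 - 1*(-386331)) = -350893835594/1352079 + (56130 + 386331) = -350893835594/1352079 + 442461 = 247348390825/1352079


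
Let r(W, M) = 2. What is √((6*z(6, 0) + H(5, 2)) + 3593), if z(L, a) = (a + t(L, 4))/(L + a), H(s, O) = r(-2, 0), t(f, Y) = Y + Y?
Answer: √3603 ≈ 60.025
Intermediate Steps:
t(f, Y) = 2*Y
H(s, O) = 2
z(L, a) = (8 + a)/(L + a) (z(L, a) = (a + 2*4)/(L + a) = (a + 8)/(L + a) = (8 + a)/(L + a))
√((6*z(6, 0) + H(5, 2)) + 3593) = √((6*((8 + 0)/(6 + 0)) + 2) + 3593) = √((6*(8/6) + 2) + 3593) = √((6*((⅙)*8) + 2) + 3593) = √((6*(4/3) + 2) + 3593) = √((8 + 2) + 3593) = √(10 + 3593) = √3603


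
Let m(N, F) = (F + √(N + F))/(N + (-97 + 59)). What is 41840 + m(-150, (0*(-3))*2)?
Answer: 41840 - 5*I*√6/188 ≈ 41840.0 - 0.065146*I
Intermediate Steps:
m(N, F) = (F + √(F + N))/(-38 + N) (m(N, F) = (F + √(F + N))/(N - 38) = (F + √(F + N))/(-38 + N))
41840 + m(-150, (0*(-3))*2) = 41840 + ((0*(-3))*2 + √((0*(-3))*2 - 150))/(-38 - 150) = 41840 + (0*2 + √(0*2 - 150))/(-188) = 41840 - (0 + √(0 - 150))/188 = 41840 - (0 + √(-150))/188 = 41840 - (0 + 5*I*√6)/188 = 41840 - 5*I*√6/188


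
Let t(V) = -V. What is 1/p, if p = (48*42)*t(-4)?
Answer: 1/8064 ≈ 0.00012401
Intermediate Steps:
p = 8064 (p = (48*42)*(-1*(-4)) = 2016*4 = 8064)
1/p = 1/8064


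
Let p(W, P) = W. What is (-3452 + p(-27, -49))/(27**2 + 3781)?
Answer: -3479/4510 ≈ -0.77140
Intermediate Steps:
(-3452 + p(-27, -49))/(27**2 + 3781) = (-3452 - 27)/(27**2 + 3781) = -3479/(729 + 3781) = -3479/4510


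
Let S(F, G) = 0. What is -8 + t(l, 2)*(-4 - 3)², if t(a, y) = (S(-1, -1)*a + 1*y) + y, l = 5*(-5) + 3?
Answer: 188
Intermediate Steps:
l = -22 (l = -25 + 3 = -22)
t(a, y) = 2*y (t(a, y) = (0*a + 1*y) + y = (0 + y) + y = y + y = 2*y)
-8 + t(l, 2)*(-4 - 3)² = -8 + (2*2)*(-4 - 3)² = -8 + 4*(-7)² = -8 + 4*49 = -8 + 196 = 188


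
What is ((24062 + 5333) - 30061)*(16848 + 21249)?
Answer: -25372602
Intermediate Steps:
((24062 + 5333) - 30061)*(16848 + 21249) = (29395 - 30061)*38097 = -666*38097 = -25372602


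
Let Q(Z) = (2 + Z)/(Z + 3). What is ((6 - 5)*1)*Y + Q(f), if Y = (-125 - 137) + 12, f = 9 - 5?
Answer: -1744/7 ≈ -249.14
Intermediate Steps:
f = 4
Q(Z) = (2 + Z)/(3 + Z)
Y = -250 (Y = -262 + 12 = -250)
((6 - 5)*1)*Y + Q(f) = ((6 - 5)*1)*(-250) + (2 + 4)/(3 + 4) = (1*1)*(-250) + 6/7 = 1*(-250) + (1/7)*6 = -250 + 6/7 = -1744/7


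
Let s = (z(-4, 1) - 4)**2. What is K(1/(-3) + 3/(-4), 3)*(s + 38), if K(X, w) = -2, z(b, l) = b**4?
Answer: -127084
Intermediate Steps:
s = 63504 (s = ((-4)**4 - 4)**2 = (256 - 4)**2 = 252**2 = 63504)
K(1/(-3) + 3/(-4), 3)*(s + 38) = -2*(63504 + 38) = -2*63542 = -127084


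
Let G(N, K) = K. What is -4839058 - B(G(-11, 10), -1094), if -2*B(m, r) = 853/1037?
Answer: -10036205439/2074 ≈ -4.8391e+6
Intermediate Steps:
B(m, r) = -853/2074 (B(m, r) = -853/(2*1037) = -½*853/1037 = -853/2074)
-4839058 - B(G(-11, 10), -1094) = -4839058 - 1*(-853/2074) = -4839058 + 853/2074 = -10036205439/2074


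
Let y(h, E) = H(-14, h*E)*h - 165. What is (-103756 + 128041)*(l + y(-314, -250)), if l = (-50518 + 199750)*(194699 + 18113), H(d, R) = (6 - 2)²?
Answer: 771251655910575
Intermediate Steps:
H(d, R) = 16 (H(d, R) = 4² = 16)
l = 31758360384 (l = 149232*212812 = 31758360384)
y(h, E) = -165 + 16*h (y(h, E) = 16*h - 165 = -165 + 16*h)
(-103756 + 128041)*(l + y(-314, -250)) = (-103756 + 128041)*(31758360384 + (-165 + 16*(-314))) = 24285*(31758360384 + (-165 - 5024)) = 24285*(31758360384 - 5189) = 24285*31758355195 = 771251655910575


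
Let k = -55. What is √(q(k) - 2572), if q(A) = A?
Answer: I*√2627 ≈ 51.254*I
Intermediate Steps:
√(q(k) - 2572) = √(-55 - 2572) = √(-2627) = I*√2627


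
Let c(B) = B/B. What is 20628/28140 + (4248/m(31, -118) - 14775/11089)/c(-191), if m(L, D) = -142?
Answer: -56338431684/1846263055 ≈ -30.515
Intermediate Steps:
c(B) = 1
20628/28140 + (4248/m(31, -118) - 14775/11089)/c(-191) = 20628/28140 + (4248/(-142) - 14775/11089)/1 = 20628*(1/28140) + (4248*(-1/142) - 14775*1/11089)*1 = 1719/2345 + (-2124/71 - 14775/11089)*1 = 1719/2345 - 24602061/787319*1 = 1719/2345 - 24602061/787319 = -56338431684/1846263055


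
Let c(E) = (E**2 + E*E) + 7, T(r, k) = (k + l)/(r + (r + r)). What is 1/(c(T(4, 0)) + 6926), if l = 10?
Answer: 18/124819 ≈ 0.00014421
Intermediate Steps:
T(r, k) = (10 + k)/(3*r) (T(r, k) = (k + 10)/(r + (r + r)) = (10 + k)/(r + 2*r) = (10 + k)/((3*r)) = (10 + k)*(1/(3*r)) = (10 + k)/(3*r))
c(E) = 7 + 2*E**2 (c(E) = (E**2 + E**2) + 7 = 2*E**2 + 7 = 7 + 2*E**2)
1/(c(T(4, 0)) + 6926) = 1/((7 + 2*((1/3)*(10 + 0)/4)**2) + 6926) = 1/((7 + 2*((1/3)*(1/4)*10)**2) + 6926) = 1/((7 + 2*(5/6)**2) + 6926) = 1/((7 + 2*(25/36)) + 6926) = 1/((7 + 25/18) + 6926) = 1/(151/18 + 6926) = 1/(124819/18) = 18/124819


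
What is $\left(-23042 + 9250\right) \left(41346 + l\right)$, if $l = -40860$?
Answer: $-6702912$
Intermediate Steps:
$\left(-23042 + 9250\right) \left(41346 + l\right) = \left(-23042 + 9250\right) \left(41346 - 40860\right) = \left(-13792\right) 486 = -6702912$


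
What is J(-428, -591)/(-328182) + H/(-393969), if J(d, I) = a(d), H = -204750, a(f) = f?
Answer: 11227313872/21548922393 ≈ 0.52102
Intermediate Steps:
J(d, I) = d
J(-428, -591)/(-328182) + H/(-393969) = -428/(-328182) - 204750/(-393969) = -428*(-1/328182) - 204750*(-1/393969) = 214/164091 + 68250/131323 = 11227313872/21548922393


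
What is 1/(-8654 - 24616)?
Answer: -1/33270 ≈ -3.0057e-5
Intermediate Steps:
1/(-8654 - 24616) = 1/(-33270) = -1/33270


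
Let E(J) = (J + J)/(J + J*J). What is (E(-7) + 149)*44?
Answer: 19624/3 ≈ 6541.3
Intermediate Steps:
E(J) = 2*J/(J + J²) (E(J) = (2*J)/(J + J²) = 2*J/(J + J²))
(E(-7) + 149)*44 = (2/(1 - 7) + 149)*44 = (2/(-6) + 149)*44 = (2*(-⅙) + 149)*44 = (-⅓ + 149)*44 = (446/3)*44 = 19624/3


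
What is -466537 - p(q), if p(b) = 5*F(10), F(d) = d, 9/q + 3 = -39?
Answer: -466587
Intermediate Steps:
q = -3/14 (q = 9/(-3 - 39) = 9/(-42) = 9*(-1/42) = -3/14 ≈ -0.21429)
p(b) = 50 (p(b) = 5*10 = 50)
-466537 - p(q) = -466537 - 1*50 = -466537 - 50 = -466587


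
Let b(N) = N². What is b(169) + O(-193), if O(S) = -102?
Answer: 28459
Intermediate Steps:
b(169) + O(-193) = 169² - 102 = 28561 - 102 = 28459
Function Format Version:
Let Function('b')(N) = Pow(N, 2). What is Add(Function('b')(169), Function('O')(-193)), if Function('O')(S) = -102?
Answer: 28459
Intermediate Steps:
Add(Function('b')(169), Function('O')(-193)) = Add(Pow(169, 2), -102) = Add(28561, -102) = 28459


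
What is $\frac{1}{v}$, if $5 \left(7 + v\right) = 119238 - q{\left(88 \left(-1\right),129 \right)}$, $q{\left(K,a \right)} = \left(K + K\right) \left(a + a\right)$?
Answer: $\frac{5}{164611} \approx 3.0375 \cdot 10^{-5}$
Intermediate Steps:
$q{\left(K,a \right)} = 4 K a$ ($q{\left(K,a \right)} = 2 K 2 a = 4 K a$)
$v = \frac{164611}{5}$ ($v = -7 + \frac{119238 - 4 \cdot 88 \left(-1\right) 129}{5} = -7 + \frac{119238 - 4 \left(-88\right) 129}{5} = -7 + \frac{119238 - -45408}{5} = -7 + \frac{119238 + 45408}{5} = -7 + \frac{1}{5} \cdot 164646 = -7 + \frac{164646}{5} = \frac{164611}{5} \approx 32922.0$)
$\frac{1}{v} = \frac{1}{\frac{164611}{5}} = \frac{5}{164611}$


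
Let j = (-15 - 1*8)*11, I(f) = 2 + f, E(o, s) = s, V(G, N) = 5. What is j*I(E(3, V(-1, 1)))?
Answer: -1771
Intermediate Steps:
j = -253 (j = (-15 - 8)*11 = -23*11 = -253)
j*I(E(3, V(-1, 1))) = -253*(2 + 5) = -253*7 = -1771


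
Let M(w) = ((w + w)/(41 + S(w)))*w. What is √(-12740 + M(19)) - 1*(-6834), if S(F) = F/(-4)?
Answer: 6834 + 2*I*√66859935/145 ≈ 6834.0 + 112.78*I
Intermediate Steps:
S(F) = -F/4 (S(F) = F*(-¼) = -F/4)
M(w) = 2*w²/(41 - w/4) (M(w) = ((w + w)/(41 - w/4))*w = ((2*w)/(41 - w/4))*w = (2*w/(41 - w/4))*w = 2*w²/(41 - w/4))
√(-12740 + M(19)) - 1*(-6834) = √(-12740 - 8*19²/(-164 + 19)) - 1*(-6834) = √(-12740 - 8*361/(-145)) + 6834 = √(-12740 - 8*361*(-1/145)) + 6834 = √(-12740 + 2888/145) + 6834 = √(-1844412/145) + 6834 = 2*I*√66859935/145 + 6834 = 6834 + 2*I*√66859935/145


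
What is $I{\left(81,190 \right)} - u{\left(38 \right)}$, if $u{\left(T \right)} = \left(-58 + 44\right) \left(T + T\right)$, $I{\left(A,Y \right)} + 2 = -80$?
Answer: $982$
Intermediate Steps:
$I{\left(A,Y \right)} = -82$ ($I{\left(A,Y \right)} = -2 - 80 = -82$)
$u{\left(T \right)} = - 28 T$ ($u{\left(T \right)} = - 14 \cdot 2 T = - 28 T$)
$I{\left(81,190 \right)} - u{\left(38 \right)} = -82 - \left(-28\right) 38 = -82 - -1064 = -82 + 1064 = 982$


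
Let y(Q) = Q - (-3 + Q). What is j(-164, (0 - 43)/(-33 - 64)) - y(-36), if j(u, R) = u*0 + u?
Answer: -167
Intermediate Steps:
y(Q) = 3 (y(Q) = Q + (3 - Q) = 3)
j(u, R) = u (j(u, R) = 0 + u = u)
j(-164, (0 - 43)/(-33 - 64)) - y(-36) = -164 - 1*3 = -164 - 3 = -167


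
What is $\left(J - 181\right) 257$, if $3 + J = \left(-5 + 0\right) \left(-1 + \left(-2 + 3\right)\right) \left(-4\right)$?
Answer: $-47288$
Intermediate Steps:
$J = -3$ ($J = -3 + \left(-5 + 0\right) \left(-1 + \left(-2 + 3\right)\right) \left(-4\right) = -3 - 5 \left(-1 + 1\right) \left(-4\right) = -3 - 5 \cdot 0 \left(-4\right) = -3 - 0 = -3 + 0 = -3$)
$\left(J - 181\right) 257 = \left(-3 - 181\right) 257 = \left(-184\right) 257 = -47288$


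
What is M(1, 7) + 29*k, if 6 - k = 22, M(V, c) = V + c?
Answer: -456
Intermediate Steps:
k = -16 (k = 6 - 1*22 = 6 - 22 = -16)
M(1, 7) + 29*k = (1 + 7) + 29*(-16) = 8 - 464 = -456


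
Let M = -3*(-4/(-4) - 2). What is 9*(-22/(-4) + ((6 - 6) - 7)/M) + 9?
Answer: 75/2 ≈ 37.500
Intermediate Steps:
M = 3 (M = -3*(-4*(-¼) - 2) = -3*(1 - 2) = -3*(-1) = 3)
9*(-22/(-4) + ((6 - 6) - 7)/M) + 9 = 9*(-22/(-4) + ((6 - 6) - 7)/3) + 9 = 9*(-22*(-¼) + (0 - 7)*(⅓)) + 9 = 9*(11/2 - 7*⅓) + 9 = 9*(11/2 - 7/3) + 9 = 9*(19/6) + 9 = 57/2 + 9 = 75/2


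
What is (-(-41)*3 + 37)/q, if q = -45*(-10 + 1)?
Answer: 32/81 ≈ 0.39506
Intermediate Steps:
q = 405 (q = -45*(-9) = 405)
(-(-41)*3 + 37)/q = (-(-41)*3 + 37)/405 = (-41*(-3) + 37)*(1/405) = (123 + 37)*(1/405) = 160*(1/405) = 32/81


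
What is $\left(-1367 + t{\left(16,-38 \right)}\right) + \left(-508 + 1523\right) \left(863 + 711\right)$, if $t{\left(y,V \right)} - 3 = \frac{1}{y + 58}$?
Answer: $\frac{118122205}{74} \approx 1.5962 \cdot 10^{6}$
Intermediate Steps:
$t{\left(y,V \right)} = 3 + \frac{1}{58 + y}$ ($t{\left(y,V \right)} = 3 + \frac{1}{y + 58} = 3 + \frac{1}{58 + y}$)
$\left(-1367 + t{\left(16,-38 \right)}\right) + \left(-508 + 1523\right) \left(863 + 711\right) = \left(-1367 + \frac{175 + 3 \cdot 16}{58 + 16}\right) + \left(-508 + 1523\right) \left(863 + 711\right) = \left(-1367 + \frac{175 + 48}{74}\right) + 1015 \cdot 1574 = \left(-1367 + \frac{1}{74} \cdot 223\right) + 1597610 = \left(-1367 + \frac{223}{74}\right) + 1597610 = - \frac{100935}{74} + 1597610 = \frac{118122205}{74}$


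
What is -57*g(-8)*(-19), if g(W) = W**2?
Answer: 69312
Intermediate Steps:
-57*g(-8)*(-19) = -57*(-8)**2*(-19) = -57*64*(-19) = -3648*(-19) = 69312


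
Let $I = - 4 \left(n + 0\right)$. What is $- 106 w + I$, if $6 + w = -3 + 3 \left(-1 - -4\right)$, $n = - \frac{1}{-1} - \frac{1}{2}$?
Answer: $-2$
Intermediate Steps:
$n = \frac{1}{2}$ ($n = \left(-1\right) \left(-1\right) - \frac{1}{2} = 1 - \frac{1}{2} = \frac{1}{2} \approx 0.5$)
$I = -2$ ($I = - 4 \left(\frac{1}{2} + 0\right) = \left(-4\right) \frac{1}{2} = -2$)
$w = 0$ ($w = -6 - \left(3 - 3 \left(-1 - -4\right)\right) = -6 - \left(3 - 3 \left(-1 + 4\right)\right) = -6 + \left(-3 + 3 \cdot 3\right) = -6 + \left(-3 + 9\right) = -6 + 6 = 0$)
$- 106 w + I = \left(-106\right) 0 - 2 = 0 - 2 = -2$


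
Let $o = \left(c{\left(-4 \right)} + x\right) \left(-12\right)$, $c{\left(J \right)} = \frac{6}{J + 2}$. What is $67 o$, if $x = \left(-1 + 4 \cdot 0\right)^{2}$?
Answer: $1608$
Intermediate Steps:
$c{\left(J \right)} = \frac{6}{2 + J}$
$x = 1$ ($x = \left(-1 + 0\right)^{2} = \left(-1\right)^{2} = 1$)
$o = 24$ ($o = \left(\frac{6}{2 - 4} + 1\right) \left(-12\right) = \left(\frac{6}{-2} + 1\right) \left(-12\right) = \left(6 \left(- \frac{1}{2}\right) + 1\right) \left(-12\right) = \left(-3 + 1\right) \left(-12\right) = \left(-2\right) \left(-12\right) = 24$)
$67 o = 67 \cdot 24 = 1608$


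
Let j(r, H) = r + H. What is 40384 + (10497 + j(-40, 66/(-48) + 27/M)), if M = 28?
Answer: 2847073/56 ≈ 50841.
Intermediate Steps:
j(r, H) = H + r
40384 + (10497 + j(-40, 66/(-48) + 27/M)) = 40384 + (10497 + ((66/(-48) + 27/28) - 40)) = 40384 + (10497 + ((66*(-1/48) + 27*(1/28)) - 40)) = 40384 + (10497 + ((-11/8 + 27/28) - 40)) = 40384 + (10497 + (-23/56 - 40)) = 40384 + (10497 - 2263/56) = 40384 + 585569/56 = 2847073/56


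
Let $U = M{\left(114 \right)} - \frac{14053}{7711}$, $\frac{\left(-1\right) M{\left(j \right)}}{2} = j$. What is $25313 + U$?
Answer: $\frac{193416382}{7711} \approx 25083.0$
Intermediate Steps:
$M{\left(j \right)} = - 2 j$
$U = - \frac{1772161}{7711}$ ($U = \left(-2\right) 114 - \frac{14053}{7711} = -228 - 14053 \cdot \frac{1}{7711} = -228 - \frac{14053}{7711} = - \frac{1772161}{7711} \approx -229.82$)
$25313 + U = 25313 - \frac{1772161}{7711} = \frac{193416382}{7711}$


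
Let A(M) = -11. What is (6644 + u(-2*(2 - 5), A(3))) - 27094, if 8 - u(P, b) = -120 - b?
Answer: -20333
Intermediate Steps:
u(P, b) = 128 + b (u(P, b) = 8 - (-120 - b) = 8 + (120 + b) = 128 + b)
(6644 + u(-2*(2 - 5), A(3))) - 27094 = (6644 + (128 - 11)) - 27094 = (6644 + 117) - 27094 = 6761 - 27094 = -20333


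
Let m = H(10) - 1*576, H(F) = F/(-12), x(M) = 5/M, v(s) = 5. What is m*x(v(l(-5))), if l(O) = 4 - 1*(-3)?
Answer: -3461/6 ≈ -576.83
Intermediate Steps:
l(O) = 7 (l(O) = 4 + 3 = 7)
H(F) = -F/12 (H(F) = F*(-1/12) = -F/12)
m = -3461/6 (m = -1/12*10 - 1*576 = -5/6 - 576 = -3461/6 ≈ -576.83)
m*x(v(l(-5))) = -17305/(6*5) = -3461/6*1 = -3461/6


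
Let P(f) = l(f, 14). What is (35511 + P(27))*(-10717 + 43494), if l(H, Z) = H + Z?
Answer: 1165287904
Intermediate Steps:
P(f) = 14 + f (P(f) = f + 14 = 14 + f)
(35511 + P(27))*(-10717 + 43494) = (35511 + (14 + 27))*(-10717 + 43494) = (35511 + 41)*32777 = 35552*32777 = 1165287904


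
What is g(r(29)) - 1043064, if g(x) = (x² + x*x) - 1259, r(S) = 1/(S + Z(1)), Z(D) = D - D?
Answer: -878275641/841 ≈ -1.0443e+6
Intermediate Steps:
Z(D) = 0
r(S) = 1/S (r(S) = 1/(S + 0) = 1/S)
g(x) = -1259 + 2*x² (g(x) = (x² + x²) - 1259 = 2*x² - 1259 = -1259 + 2*x²)
g(r(29)) - 1043064 = (-1259 + 2*(1/29)²) - 1043064 = (-1259 + 2*(1/841)) - 1043064 = (-1259 + 2/841) - 1043064 = -1058817/841 - 1043064 = -878275641/841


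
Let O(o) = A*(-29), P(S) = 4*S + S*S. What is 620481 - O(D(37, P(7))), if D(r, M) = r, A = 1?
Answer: 620510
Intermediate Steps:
P(S) = S**2 + 4*S (P(S) = 4*S + S**2 = S**2 + 4*S)
O(o) = -29 (O(o) = 1*(-29) = -29)
620481 - O(D(37, P(7))) = 620481 - 1*(-29) = 620481 + 29 = 620510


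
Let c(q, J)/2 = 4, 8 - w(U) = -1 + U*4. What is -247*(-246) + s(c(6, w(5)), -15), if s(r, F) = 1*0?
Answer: 60762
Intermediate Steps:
w(U) = 9 - 4*U (w(U) = 8 - (-1 + U*4) = 8 - (-1 + 4*U) = 8 + (1 - 4*U) = 9 - 4*U)
c(q, J) = 8 (c(q, J) = 2*4 = 8)
s(r, F) = 0
-247*(-246) + s(c(6, w(5)), -15) = -247*(-246) + 0 = 60762 + 0 = 60762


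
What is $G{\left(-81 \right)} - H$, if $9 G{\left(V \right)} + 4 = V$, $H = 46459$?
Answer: $- \frac{418216}{9} \approx -46468.0$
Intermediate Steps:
$G{\left(V \right)} = - \frac{4}{9} + \frac{V}{9}$
$G{\left(-81 \right)} - H = \left(- \frac{4}{9} + \frac{1}{9} \left(-81\right)\right) - 46459 = \left(- \frac{4}{9} - 9\right) - 46459 = - \frac{85}{9} - 46459 = - \frac{418216}{9}$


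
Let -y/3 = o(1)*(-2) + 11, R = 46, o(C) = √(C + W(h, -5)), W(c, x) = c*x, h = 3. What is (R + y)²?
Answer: -335 + 156*I*√14 ≈ -335.0 + 583.7*I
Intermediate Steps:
o(C) = √(-15 + C) (o(C) = √(C + 3*(-5)) = √(C - 15) = √(-15 + C))
y = -33 + 6*I*√14 (y = -3*(√(-15 + 1)*(-2) + 11) = -3*(√(-14)*(-2) + 11) = -3*((I*√14)*(-2) + 11) = -3*(-2*I*√14 + 11) = -3*(11 - 2*I*√14) = -33 + 6*I*√14 ≈ -33.0 + 22.45*I)
(R + y)² = (46 + (-33 + 6*I*√14))² = (13 + 6*I*√14)²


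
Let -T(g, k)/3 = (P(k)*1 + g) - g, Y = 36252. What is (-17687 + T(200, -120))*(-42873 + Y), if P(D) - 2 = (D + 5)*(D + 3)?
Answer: 384402018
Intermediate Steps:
P(D) = 2 + (3 + D)*(5 + D) (P(D) = 2 + (D + 5)*(D + 3) = 2 + (5 + D)*(3 + D) = 2 + (3 + D)*(5 + D))
T(g, k) = -51 - 24*k - 3*k**2 (T(g, k) = -3*(((17 + k**2 + 8*k)*1 + g) - g) = -3*(((17 + k**2 + 8*k) + g) - g) = -3*((17 + g + k**2 + 8*k) - g) = -3*(17 + k**2 + 8*k) = -51 - 24*k - 3*k**2)
(-17687 + T(200, -120))*(-42873 + Y) = (-17687 + (-51 - 24*(-120) - 3*(-120)**2))*(-42873 + 36252) = (-17687 + (-51 + 2880 - 3*14400))*(-6621) = (-17687 + (-51 + 2880 - 43200))*(-6621) = (-17687 - 40371)*(-6621) = -58058*(-6621) = 384402018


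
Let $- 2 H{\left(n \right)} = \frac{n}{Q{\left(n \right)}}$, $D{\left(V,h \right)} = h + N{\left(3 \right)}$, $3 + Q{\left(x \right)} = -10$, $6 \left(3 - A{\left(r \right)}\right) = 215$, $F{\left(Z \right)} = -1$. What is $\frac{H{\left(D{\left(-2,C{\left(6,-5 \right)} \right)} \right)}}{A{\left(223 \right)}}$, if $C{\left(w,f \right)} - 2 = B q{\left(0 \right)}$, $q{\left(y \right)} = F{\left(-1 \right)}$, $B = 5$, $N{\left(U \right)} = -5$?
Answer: $\frac{24}{2561} \approx 0.0093713$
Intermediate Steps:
$q{\left(y \right)} = -1$
$A{\left(r \right)} = - \frac{197}{6}$ ($A{\left(r \right)} = 3 - \frac{215}{6} = - \frac{197}{6}$)
$Q{\left(x \right)} = -13$ ($Q{\left(x \right)} = -3 - 10 = -13$)
$C{\left(w,f \right)} = -3$ ($C{\left(w,f \right)} = 2 + 5 \left(-1\right) = 2 - 5 = -3$)
$D{\left(V,h \right)} = -5 + h$ ($D{\left(V,h \right)} = h - 5 = -5 + h$)
$H{\left(n \right)} = \frac{n}{26}$ ($H{\left(n \right)} = - \frac{n \frac{1}{-13}}{2} = - \frac{n \left(- \frac{1}{13}\right)}{2} = - \frac{\left(- \frac{1}{13}\right) n}{2} = \frac{n}{26}$)
$\frac{H{\left(D{\left(-2,C{\left(6,-5 \right)} \right)} \right)}}{A{\left(223 \right)}} = \frac{\frac{1}{26} \left(-5 - 3\right)}{- \frac{197}{6}} = \frac{1}{26} \left(-8\right) \left(- \frac{6}{197}\right) = \left(- \frac{4}{13}\right) \left(- \frac{6}{197}\right) = \frac{24}{2561}$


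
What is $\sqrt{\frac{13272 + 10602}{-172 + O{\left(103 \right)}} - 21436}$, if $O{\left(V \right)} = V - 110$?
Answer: $\frac{i \sqrt{691104322}}{179} \approx 146.87 i$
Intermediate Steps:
$O{\left(V \right)} = -110 + V$
$\sqrt{\frac{13272 + 10602}{-172 + O{\left(103 \right)}} - 21436} = \sqrt{\frac{13272 + 10602}{-172 + \left(-110 + 103\right)} - 21436} = \sqrt{\frac{23874}{-172 - 7} - 21436} = \sqrt{\frac{23874}{-179} - 21436} = \sqrt{23874 \left(- \frac{1}{179}\right) - 21436} = \sqrt{- \frac{23874}{179} - 21436} = \sqrt{- \frac{3860918}{179}} = \frac{i \sqrt{691104322}}{179}$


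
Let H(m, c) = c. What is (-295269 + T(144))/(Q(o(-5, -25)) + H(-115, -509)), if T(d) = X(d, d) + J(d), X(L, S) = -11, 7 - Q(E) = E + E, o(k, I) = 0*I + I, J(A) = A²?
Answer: 68636/113 ≈ 607.40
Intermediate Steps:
o(k, I) = I (o(k, I) = 0 + I = I)
Q(E) = 7 - 2*E (Q(E) = 7 - (E + E) = 7 - 2*E)
T(d) = -11 + d²
(-295269 + T(144))/(Q(o(-5, -25)) + H(-115, -509)) = (-295269 + (-11 + 144²))/((7 - 2*(-25)) - 509) = (-295269 + (-11 + 20736))/((7 + 50) - 509) = (-295269 + 20725)/(57 - 509) = -274544/(-452) = -274544*(-1/452) = 68636/113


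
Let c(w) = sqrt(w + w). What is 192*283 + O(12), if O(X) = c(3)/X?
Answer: 54336 + sqrt(6)/12 ≈ 54336.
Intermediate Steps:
c(w) = sqrt(2)*sqrt(w) (c(w) = sqrt(2*w) = sqrt(2)*sqrt(w))
O(X) = sqrt(6)/X (O(X) = (sqrt(2)*sqrt(3))/X = sqrt(6)/X)
192*283 + O(12) = 192*283 + sqrt(6)/12 = 54336 + sqrt(6)*(1/12) = 54336 + sqrt(6)/12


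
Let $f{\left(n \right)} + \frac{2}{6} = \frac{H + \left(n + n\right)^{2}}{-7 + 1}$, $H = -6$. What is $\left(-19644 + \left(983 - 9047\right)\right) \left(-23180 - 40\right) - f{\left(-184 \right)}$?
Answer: $643402330$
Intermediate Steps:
$f{\left(n \right)} = \frac{2}{3} - \frac{2 n^{2}}{3}$ ($f{\left(n \right)} = - \frac{1}{3} + \frac{-6 + \left(n + n\right)^{2}}{-7 + 1} = - \frac{1}{3} + \frac{-6 + \left(2 n\right)^{2}}{-6} = - \frac{1}{3} - \frac{-6 + 4 n^{2}}{6} = - \frac{1}{3} - \left(-1 + \frac{2 n^{2}}{3}\right) = \frac{2}{3} - \frac{2 n^{2}}{3}$)
$\left(-19644 + \left(983 - 9047\right)\right) \left(-23180 - 40\right) - f{\left(-184 \right)} = \left(-19644 + \left(983 - 9047\right)\right) \left(-23180 - 40\right) - \left(\frac{2}{3} - \frac{2 \left(-184\right)^{2}}{3}\right) = \left(-19644 - 8064\right) \left(-23220\right) - \left(\frac{2}{3} - \frac{67712}{3}\right) = \left(-27708\right) \left(-23220\right) - \left(\frac{2}{3} - \frac{67712}{3}\right) = 643379760 - -22570 = 643379760 + 22570 = 643402330$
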